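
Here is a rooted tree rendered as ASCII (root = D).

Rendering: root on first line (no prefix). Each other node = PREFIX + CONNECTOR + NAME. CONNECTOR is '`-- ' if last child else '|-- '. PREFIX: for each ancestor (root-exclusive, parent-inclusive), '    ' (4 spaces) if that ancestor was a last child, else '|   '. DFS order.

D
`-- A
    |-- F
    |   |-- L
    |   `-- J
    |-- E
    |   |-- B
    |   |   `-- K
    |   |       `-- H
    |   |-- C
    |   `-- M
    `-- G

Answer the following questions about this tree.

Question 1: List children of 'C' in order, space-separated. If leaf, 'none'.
Answer: none

Derivation:
Node C's children (from adjacency): (leaf)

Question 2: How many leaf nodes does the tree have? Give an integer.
Leaves (nodes with no children): C, G, H, J, L, M

Answer: 6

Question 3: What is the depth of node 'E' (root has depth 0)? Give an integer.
Answer: 2

Derivation:
Path from root to E: D -> A -> E
Depth = number of edges = 2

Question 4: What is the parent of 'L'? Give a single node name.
Scan adjacency: L appears as child of F

Answer: F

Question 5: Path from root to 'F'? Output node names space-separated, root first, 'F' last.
Walk down from root: D -> A -> F

Answer: D A F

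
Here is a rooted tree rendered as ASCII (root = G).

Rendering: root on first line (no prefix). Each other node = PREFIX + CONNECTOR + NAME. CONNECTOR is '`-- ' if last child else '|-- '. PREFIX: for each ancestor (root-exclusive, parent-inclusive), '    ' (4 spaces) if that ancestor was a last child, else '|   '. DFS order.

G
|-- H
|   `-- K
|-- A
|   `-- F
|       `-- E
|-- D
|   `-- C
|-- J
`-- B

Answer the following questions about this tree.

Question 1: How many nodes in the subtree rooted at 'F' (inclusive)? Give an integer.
Subtree rooted at F contains: E, F
Count = 2

Answer: 2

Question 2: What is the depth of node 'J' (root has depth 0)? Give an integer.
Answer: 1

Derivation:
Path from root to J: G -> J
Depth = number of edges = 1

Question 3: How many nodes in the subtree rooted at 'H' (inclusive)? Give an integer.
Answer: 2

Derivation:
Subtree rooted at H contains: H, K
Count = 2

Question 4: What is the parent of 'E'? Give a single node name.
Scan adjacency: E appears as child of F

Answer: F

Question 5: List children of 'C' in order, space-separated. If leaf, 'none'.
Node C's children (from adjacency): (leaf)

Answer: none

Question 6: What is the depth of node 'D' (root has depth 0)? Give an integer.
Answer: 1

Derivation:
Path from root to D: G -> D
Depth = number of edges = 1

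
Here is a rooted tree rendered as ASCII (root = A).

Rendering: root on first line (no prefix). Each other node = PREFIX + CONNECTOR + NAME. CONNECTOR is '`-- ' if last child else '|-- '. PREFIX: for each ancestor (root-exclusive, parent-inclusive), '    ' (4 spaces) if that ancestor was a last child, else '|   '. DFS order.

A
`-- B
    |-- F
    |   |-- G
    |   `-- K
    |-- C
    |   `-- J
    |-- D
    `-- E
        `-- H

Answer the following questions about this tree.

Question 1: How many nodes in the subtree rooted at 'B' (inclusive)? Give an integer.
Answer: 9

Derivation:
Subtree rooted at B contains: B, C, D, E, F, G, H, J, K
Count = 9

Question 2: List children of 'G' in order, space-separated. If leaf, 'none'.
Node G's children (from adjacency): (leaf)

Answer: none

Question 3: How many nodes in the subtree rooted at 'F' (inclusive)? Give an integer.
Answer: 3

Derivation:
Subtree rooted at F contains: F, G, K
Count = 3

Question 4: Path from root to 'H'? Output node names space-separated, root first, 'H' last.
Walk down from root: A -> B -> E -> H

Answer: A B E H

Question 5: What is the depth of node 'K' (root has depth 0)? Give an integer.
Path from root to K: A -> B -> F -> K
Depth = number of edges = 3

Answer: 3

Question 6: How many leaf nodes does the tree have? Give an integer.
Leaves (nodes with no children): D, G, H, J, K

Answer: 5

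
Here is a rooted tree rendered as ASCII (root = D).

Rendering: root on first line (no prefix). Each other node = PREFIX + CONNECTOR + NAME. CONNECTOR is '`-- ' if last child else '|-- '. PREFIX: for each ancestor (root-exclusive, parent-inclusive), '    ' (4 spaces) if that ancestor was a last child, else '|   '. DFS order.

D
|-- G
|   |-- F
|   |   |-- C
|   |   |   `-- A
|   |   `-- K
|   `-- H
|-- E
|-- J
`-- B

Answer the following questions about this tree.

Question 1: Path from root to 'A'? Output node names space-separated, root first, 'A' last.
Answer: D G F C A

Derivation:
Walk down from root: D -> G -> F -> C -> A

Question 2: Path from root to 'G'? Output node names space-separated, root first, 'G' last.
Answer: D G

Derivation:
Walk down from root: D -> G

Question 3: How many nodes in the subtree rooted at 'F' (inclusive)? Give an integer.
Subtree rooted at F contains: A, C, F, K
Count = 4

Answer: 4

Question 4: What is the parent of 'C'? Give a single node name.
Scan adjacency: C appears as child of F

Answer: F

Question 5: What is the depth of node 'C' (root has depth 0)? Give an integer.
Answer: 3

Derivation:
Path from root to C: D -> G -> F -> C
Depth = number of edges = 3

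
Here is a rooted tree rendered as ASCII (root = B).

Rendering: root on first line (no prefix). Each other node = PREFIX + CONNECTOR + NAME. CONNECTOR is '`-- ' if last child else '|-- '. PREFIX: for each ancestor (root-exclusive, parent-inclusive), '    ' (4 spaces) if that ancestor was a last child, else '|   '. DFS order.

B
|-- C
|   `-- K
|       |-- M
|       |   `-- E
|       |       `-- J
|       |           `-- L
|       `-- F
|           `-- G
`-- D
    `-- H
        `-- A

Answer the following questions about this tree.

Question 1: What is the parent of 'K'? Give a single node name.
Scan adjacency: K appears as child of C

Answer: C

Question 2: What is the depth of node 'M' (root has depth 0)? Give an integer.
Answer: 3

Derivation:
Path from root to M: B -> C -> K -> M
Depth = number of edges = 3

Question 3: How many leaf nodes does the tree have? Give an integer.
Answer: 3

Derivation:
Leaves (nodes with no children): A, G, L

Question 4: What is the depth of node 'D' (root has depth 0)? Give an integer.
Path from root to D: B -> D
Depth = number of edges = 1

Answer: 1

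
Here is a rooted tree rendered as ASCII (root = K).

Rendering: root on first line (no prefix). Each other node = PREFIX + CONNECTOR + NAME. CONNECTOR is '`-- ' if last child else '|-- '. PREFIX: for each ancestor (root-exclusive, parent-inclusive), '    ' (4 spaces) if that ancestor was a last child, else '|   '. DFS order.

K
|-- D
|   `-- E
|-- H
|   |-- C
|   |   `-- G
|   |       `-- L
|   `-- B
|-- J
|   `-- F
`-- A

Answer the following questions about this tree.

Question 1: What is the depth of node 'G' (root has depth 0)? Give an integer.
Path from root to G: K -> H -> C -> G
Depth = number of edges = 3

Answer: 3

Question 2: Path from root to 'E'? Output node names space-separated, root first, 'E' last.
Answer: K D E

Derivation:
Walk down from root: K -> D -> E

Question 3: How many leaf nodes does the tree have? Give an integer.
Leaves (nodes with no children): A, B, E, F, L

Answer: 5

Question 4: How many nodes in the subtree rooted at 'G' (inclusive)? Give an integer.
Answer: 2

Derivation:
Subtree rooted at G contains: G, L
Count = 2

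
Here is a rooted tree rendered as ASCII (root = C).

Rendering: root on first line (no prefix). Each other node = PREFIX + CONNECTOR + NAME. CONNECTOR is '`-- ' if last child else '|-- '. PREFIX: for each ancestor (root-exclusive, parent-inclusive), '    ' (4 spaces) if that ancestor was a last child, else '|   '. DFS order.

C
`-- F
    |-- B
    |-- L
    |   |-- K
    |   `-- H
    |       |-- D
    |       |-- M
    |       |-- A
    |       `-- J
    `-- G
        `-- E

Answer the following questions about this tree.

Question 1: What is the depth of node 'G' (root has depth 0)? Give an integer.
Path from root to G: C -> F -> G
Depth = number of edges = 2

Answer: 2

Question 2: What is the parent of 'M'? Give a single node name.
Scan adjacency: M appears as child of H

Answer: H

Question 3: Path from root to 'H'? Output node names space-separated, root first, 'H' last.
Walk down from root: C -> F -> L -> H

Answer: C F L H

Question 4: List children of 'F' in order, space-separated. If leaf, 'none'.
Answer: B L G

Derivation:
Node F's children (from adjacency): B, L, G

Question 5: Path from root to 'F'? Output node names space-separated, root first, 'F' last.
Answer: C F

Derivation:
Walk down from root: C -> F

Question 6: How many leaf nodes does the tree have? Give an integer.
Leaves (nodes with no children): A, B, D, E, J, K, M

Answer: 7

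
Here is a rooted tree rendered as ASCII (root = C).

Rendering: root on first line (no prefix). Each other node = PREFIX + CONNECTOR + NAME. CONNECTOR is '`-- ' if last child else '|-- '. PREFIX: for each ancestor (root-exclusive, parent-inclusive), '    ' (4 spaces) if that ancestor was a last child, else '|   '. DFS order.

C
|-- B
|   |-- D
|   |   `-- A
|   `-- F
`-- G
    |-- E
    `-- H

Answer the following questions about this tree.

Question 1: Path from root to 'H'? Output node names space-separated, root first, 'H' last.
Walk down from root: C -> G -> H

Answer: C G H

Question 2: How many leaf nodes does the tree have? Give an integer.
Answer: 4

Derivation:
Leaves (nodes with no children): A, E, F, H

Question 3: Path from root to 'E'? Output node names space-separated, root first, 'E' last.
Answer: C G E

Derivation:
Walk down from root: C -> G -> E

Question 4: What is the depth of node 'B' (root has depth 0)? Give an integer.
Answer: 1

Derivation:
Path from root to B: C -> B
Depth = number of edges = 1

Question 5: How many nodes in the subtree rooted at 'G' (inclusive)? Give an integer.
Subtree rooted at G contains: E, G, H
Count = 3

Answer: 3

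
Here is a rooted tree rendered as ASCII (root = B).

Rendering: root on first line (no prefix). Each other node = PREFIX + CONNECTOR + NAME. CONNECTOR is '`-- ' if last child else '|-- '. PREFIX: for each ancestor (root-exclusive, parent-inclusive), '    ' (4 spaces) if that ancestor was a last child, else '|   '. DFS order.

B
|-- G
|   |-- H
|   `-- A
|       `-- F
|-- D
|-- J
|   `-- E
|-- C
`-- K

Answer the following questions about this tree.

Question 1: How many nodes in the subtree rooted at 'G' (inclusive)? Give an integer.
Answer: 4

Derivation:
Subtree rooted at G contains: A, F, G, H
Count = 4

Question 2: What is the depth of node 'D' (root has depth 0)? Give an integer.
Answer: 1

Derivation:
Path from root to D: B -> D
Depth = number of edges = 1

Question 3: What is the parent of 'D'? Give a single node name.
Scan adjacency: D appears as child of B

Answer: B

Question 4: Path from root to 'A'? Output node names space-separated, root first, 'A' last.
Answer: B G A

Derivation:
Walk down from root: B -> G -> A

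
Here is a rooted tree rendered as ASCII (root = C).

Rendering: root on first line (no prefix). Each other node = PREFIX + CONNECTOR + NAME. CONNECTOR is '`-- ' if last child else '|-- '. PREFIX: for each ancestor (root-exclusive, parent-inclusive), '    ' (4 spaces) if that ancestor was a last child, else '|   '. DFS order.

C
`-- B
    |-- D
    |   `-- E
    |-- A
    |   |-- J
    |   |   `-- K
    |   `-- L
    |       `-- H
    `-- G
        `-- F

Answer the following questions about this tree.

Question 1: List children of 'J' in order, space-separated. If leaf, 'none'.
Node J's children (from adjacency): K

Answer: K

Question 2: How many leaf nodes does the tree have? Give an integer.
Leaves (nodes with no children): E, F, H, K

Answer: 4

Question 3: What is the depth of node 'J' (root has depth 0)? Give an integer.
Path from root to J: C -> B -> A -> J
Depth = number of edges = 3

Answer: 3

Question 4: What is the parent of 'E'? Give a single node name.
Answer: D

Derivation:
Scan adjacency: E appears as child of D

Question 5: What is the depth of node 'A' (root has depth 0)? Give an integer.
Answer: 2

Derivation:
Path from root to A: C -> B -> A
Depth = number of edges = 2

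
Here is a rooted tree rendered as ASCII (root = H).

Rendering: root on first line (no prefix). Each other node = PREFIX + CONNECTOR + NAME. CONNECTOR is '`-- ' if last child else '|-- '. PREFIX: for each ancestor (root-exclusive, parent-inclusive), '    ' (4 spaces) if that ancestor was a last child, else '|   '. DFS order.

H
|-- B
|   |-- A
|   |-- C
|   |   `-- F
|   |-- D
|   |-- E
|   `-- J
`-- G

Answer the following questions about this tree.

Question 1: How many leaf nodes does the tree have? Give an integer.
Leaves (nodes with no children): A, D, E, F, G, J

Answer: 6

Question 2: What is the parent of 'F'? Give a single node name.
Answer: C

Derivation:
Scan adjacency: F appears as child of C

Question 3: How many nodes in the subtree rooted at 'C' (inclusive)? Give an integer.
Subtree rooted at C contains: C, F
Count = 2

Answer: 2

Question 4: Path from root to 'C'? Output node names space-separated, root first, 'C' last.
Walk down from root: H -> B -> C

Answer: H B C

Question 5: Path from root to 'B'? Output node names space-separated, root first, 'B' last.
Walk down from root: H -> B

Answer: H B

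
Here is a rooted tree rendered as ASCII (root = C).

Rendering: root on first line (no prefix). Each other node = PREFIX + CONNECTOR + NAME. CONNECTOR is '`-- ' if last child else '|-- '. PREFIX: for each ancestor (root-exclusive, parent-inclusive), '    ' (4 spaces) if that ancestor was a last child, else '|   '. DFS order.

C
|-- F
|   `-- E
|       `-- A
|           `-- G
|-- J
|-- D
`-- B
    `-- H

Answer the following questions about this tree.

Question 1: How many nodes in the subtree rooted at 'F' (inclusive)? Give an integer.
Answer: 4

Derivation:
Subtree rooted at F contains: A, E, F, G
Count = 4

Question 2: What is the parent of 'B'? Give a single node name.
Scan adjacency: B appears as child of C

Answer: C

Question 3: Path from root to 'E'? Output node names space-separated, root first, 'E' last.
Answer: C F E

Derivation:
Walk down from root: C -> F -> E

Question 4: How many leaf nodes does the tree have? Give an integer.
Answer: 4

Derivation:
Leaves (nodes with no children): D, G, H, J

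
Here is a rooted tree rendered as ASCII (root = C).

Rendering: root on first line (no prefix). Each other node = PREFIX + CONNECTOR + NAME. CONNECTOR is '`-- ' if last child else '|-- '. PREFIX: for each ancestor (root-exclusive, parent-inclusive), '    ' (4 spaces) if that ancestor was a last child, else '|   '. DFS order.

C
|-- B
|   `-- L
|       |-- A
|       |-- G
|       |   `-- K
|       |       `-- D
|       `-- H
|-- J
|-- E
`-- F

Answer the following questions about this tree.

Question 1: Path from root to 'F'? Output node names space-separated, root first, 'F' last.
Answer: C F

Derivation:
Walk down from root: C -> F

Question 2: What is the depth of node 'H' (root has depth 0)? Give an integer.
Path from root to H: C -> B -> L -> H
Depth = number of edges = 3

Answer: 3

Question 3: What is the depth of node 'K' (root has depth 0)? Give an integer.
Path from root to K: C -> B -> L -> G -> K
Depth = number of edges = 4

Answer: 4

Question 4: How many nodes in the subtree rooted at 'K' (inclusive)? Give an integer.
Answer: 2

Derivation:
Subtree rooted at K contains: D, K
Count = 2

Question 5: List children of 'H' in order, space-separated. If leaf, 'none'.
Answer: none

Derivation:
Node H's children (from adjacency): (leaf)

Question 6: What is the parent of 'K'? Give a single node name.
Scan adjacency: K appears as child of G

Answer: G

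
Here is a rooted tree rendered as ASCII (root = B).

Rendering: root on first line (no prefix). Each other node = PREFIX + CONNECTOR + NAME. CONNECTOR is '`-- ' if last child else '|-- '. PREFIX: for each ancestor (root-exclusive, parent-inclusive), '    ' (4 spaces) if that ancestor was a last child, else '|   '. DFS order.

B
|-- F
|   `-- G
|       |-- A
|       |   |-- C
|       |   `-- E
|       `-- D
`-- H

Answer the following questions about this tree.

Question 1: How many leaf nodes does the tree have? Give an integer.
Answer: 4

Derivation:
Leaves (nodes with no children): C, D, E, H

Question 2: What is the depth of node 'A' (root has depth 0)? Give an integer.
Answer: 3

Derivation:
Path from root to A: B -> F -> G -> A
Depth = number of edges = 3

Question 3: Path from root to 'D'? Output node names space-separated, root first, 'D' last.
Answer: B F G D

Derivation:
Walk down from root: B -> F -> G -> D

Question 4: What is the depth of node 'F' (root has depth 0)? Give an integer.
Answer: 1

Derivation:
Path from root to F: B -> F
Depth = number of edges = 1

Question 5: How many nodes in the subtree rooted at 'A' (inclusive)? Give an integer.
Subtree rooted at A contains: A, C, E
Count = 3

Answer: 3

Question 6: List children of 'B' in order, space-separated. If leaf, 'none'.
Node B's children (from adjacency): F, H

Answer: F H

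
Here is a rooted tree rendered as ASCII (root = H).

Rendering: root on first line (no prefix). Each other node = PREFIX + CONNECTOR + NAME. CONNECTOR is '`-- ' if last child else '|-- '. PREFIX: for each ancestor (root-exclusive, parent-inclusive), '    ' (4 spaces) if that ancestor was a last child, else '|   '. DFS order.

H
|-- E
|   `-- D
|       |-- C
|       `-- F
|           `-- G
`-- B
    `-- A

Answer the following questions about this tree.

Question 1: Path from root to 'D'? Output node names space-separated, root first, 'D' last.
Answer: H E D

Derivation:
Walk down from root: H -> E -> D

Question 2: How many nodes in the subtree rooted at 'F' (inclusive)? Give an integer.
Subtree rooted at F contains: F, G
Count = 2

Answer: 2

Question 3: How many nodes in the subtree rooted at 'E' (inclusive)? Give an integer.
Subtree rooted at E contains: C, D, E, F, G
Count = 5

Answer: 5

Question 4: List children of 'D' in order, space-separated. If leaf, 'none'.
Node D's children (from adjacency): C, F

Answer: C F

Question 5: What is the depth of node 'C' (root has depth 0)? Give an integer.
Answer: 3

Derivation:
Path from root to C: H -> E -> D -> C
Depth = number of edges = 3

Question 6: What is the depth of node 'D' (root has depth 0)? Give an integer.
Answer: 2

Derivation:
Path from root to D: H -> E -> D
Depth = number of edges = 2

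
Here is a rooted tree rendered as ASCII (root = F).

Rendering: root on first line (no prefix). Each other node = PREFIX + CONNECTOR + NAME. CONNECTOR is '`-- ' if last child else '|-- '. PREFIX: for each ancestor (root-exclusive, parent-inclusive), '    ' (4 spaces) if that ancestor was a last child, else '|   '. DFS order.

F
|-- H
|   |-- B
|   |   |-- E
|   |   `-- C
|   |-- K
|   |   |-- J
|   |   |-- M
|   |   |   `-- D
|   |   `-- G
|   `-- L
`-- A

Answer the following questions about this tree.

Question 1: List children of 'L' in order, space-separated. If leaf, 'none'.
Node L's children (from adjacency): (leaf)

Answer: none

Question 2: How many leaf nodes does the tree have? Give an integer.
Answer: 7

Derivation:
Leaves (nodes with no children): A, C, D, E, G, J, L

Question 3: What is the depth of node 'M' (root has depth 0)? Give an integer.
Path from root to M: F -> H -> K -> M
Depth = number of edges = 3

Answer: 3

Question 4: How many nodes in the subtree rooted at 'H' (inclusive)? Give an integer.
Answer: 10

Derivation:
Subtree rooted at H contains: B, C, D, E, G, H, J, K, L, M
Count = 10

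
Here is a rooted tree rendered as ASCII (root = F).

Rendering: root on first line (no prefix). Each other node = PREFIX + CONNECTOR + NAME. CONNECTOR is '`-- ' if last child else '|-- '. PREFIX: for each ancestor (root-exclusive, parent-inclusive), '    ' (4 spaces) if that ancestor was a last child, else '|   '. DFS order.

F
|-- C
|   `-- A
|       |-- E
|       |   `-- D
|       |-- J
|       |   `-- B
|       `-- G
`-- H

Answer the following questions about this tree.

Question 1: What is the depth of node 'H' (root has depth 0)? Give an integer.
Answer: 1

Derivation:
Path from root to H: F -> H
Depth = number of edges = 1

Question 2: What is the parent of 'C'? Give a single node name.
Scan adjacency: C appears as child of F

Answer: F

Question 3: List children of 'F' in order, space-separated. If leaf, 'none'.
Node F's children (from adjacency): C, H

Answer: C H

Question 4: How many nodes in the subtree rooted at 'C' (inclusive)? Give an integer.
Subtree rooted at C contains: A, B, C, D, E, G, J
Count = 7

Answer: 7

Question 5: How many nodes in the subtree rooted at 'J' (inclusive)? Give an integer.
Subtree rooted at J contains: B, J
Count = 2

Answer: 2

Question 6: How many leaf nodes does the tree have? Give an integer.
Leaves (nodes with no children): B, D, G, H

Answer: 4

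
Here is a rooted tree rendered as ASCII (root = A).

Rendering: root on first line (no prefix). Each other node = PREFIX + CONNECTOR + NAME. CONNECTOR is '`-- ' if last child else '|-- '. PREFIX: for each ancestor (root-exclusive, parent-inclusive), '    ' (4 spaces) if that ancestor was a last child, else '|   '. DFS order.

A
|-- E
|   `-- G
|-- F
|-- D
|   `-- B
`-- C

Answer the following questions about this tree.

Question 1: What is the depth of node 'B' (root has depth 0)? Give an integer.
Path from root to B: A -> D -> B
Depth = number of edges = 2

Answer: 2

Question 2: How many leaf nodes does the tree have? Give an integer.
Answer: 4

Derivation:
Leaves (nodes with no children): B, C, F, G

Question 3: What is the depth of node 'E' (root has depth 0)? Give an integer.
Answer: 1

Derivation:
Path from root to E: A -> E
Depth = number of edges = 1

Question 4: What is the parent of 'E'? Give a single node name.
Scan adjacency: E appears as child of A

Answer: A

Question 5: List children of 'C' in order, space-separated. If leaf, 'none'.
Answer: none

Derivation:
Node C's children (from adjacency): (leaf)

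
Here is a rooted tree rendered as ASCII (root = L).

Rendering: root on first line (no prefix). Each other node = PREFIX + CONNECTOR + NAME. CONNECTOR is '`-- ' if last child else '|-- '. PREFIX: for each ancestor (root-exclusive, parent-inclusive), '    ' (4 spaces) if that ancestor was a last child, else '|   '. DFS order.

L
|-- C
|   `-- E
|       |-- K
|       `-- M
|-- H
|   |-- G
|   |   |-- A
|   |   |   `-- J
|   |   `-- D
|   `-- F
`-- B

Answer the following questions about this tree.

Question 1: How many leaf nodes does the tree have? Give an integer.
Answer: 6

Derivation:
Leaves (nodes with no children): B, D, F, J, K, M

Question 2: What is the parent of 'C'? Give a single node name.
Scan adjacency: C appears as child of L

Answer: L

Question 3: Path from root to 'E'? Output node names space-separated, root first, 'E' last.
Answer: L C E

Derivation:
Walk down from root: L -> C -> E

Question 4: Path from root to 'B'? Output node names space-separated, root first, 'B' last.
Answer: L B

Derivation:
Walk down from root: L -> B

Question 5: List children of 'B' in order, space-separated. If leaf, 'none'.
Answer: none

Derivation:
Node B's children (from adjacency): (leaf)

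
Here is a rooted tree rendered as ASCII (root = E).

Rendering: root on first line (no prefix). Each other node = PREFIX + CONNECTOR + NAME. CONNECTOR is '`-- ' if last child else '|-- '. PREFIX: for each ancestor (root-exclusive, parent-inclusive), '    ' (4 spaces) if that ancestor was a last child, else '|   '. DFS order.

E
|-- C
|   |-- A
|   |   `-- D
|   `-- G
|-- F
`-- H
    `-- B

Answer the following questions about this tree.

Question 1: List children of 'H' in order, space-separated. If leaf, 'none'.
Node H's children (from adjacency): B

Answer: B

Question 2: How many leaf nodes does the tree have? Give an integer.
Answer: 4

Derivation:
Leaves (nodes with no children): B, D, F, G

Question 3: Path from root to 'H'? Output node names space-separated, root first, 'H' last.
Answer: E H

Derivation:
Walk down from root: E -> H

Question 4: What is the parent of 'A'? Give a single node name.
Scan adjacency: A appears as child of C

Answer: C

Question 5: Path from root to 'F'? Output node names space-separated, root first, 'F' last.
Answer: E F

Derivation:
Walk down from root: E -> F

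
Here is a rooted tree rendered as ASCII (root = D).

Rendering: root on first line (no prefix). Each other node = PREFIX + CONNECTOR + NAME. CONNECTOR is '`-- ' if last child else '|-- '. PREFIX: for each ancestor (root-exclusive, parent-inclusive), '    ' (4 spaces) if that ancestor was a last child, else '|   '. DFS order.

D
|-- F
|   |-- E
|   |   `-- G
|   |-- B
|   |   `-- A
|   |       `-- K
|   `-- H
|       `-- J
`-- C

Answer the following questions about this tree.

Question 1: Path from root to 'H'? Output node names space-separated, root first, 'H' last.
Answer: D F H

Derivation:
Walk down from root: D -> F -> H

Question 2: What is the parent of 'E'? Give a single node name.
Answer: F

Derivation:
Scan adjacency: E appears as child of F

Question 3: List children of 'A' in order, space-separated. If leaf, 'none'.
Answer: K

Derivation:
Node A's children (from adjacency): K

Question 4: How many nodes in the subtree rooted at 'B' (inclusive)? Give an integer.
Answer: 3

Derivation:
Subtree rooted at B contains: A, B, K
Count = 3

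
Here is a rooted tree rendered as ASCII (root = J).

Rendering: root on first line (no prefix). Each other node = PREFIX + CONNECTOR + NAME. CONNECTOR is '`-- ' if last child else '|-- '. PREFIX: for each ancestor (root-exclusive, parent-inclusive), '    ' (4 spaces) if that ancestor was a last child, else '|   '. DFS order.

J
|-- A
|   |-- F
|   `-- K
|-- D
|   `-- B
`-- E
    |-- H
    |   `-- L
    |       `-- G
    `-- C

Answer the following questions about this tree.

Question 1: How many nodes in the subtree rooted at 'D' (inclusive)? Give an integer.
Answer: 2

Derivation:
Subtree rooted at D contains: B, D
Count = 2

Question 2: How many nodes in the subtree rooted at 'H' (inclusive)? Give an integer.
Answer: 3

Derivation:
Subtree rooted at H contains: G, H, L
Count = 3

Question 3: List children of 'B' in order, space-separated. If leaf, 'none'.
Answer: none

Derivation:
Node B's children (from adjacency): (leaf)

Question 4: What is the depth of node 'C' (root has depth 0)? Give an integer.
Path from root to C: J -> E -> C
Depth = number of edges = 2

Answer: 2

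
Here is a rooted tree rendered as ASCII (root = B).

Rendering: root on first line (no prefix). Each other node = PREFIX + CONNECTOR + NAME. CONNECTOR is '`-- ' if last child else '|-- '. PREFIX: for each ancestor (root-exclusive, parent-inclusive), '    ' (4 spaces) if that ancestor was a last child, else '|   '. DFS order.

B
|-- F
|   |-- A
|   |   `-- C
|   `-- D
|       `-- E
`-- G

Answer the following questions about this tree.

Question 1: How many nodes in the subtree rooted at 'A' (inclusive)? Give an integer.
Answer: 2

Derivation:
Subtree rooted at A contains: A, C
Count = 2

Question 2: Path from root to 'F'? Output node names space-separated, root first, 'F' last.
Walk down from root: B -> F

Answer: B F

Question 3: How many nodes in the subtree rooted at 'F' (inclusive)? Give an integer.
Subtree rooted at F contains: A, C, D, E, F
Count = 5

Answer: 5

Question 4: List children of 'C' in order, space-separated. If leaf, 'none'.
Answer: none

Derivation:
Node C's children (from adjacency): (leaf)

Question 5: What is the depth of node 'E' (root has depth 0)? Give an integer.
Path from root to E: B -> F -> D -> E
Depth = number of edges = 3

Answer: 3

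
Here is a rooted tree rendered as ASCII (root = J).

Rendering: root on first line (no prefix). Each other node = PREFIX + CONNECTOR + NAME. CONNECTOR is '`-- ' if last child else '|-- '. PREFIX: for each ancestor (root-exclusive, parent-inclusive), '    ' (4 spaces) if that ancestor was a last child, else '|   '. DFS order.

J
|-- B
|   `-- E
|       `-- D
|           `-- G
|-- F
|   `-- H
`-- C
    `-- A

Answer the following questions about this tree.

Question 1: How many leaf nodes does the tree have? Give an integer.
Leaves (nodes with no children): A, G, H

Answer: 3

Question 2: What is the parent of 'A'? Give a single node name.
Answer: C

Derivation:
Scan adjacency: A appears as child of C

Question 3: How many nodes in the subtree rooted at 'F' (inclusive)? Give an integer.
Subtree rooted at F contains: F, H
Count = 2

Answer: 2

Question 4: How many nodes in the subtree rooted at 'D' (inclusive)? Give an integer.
Subtree rooted at D contains: D, G
Count = 2

Answer: 2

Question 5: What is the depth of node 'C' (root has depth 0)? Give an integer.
Answer: 1

Derivation:
Path from root to C: J -> C
Depth = number of edges = 1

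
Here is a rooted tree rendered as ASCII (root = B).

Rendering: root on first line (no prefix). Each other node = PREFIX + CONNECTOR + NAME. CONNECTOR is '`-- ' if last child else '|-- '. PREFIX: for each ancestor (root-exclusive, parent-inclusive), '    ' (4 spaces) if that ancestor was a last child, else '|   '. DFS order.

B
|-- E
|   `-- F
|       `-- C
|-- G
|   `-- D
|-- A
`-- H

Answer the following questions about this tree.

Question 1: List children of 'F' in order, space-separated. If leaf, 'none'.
Node F's children (from adjacency): C

Answer: C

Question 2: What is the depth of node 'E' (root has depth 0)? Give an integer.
Path from root to E: B -> E
Depth = number of edges = 1

Answer: 1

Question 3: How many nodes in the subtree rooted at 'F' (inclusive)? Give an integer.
Answer: 2

Derivation:
Subtree rooted at F contains: C, F
Count = 2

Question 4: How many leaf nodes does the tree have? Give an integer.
Answer: 4

Derivation:
Leaves (nodes with no children): A, C, D, H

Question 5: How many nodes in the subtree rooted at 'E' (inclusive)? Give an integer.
Answer: 3

Derivation:
Subtree rooted at E contains: C, E, F
Count = 3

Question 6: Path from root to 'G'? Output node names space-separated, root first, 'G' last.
Walk down from root: B -> G

Answer: B G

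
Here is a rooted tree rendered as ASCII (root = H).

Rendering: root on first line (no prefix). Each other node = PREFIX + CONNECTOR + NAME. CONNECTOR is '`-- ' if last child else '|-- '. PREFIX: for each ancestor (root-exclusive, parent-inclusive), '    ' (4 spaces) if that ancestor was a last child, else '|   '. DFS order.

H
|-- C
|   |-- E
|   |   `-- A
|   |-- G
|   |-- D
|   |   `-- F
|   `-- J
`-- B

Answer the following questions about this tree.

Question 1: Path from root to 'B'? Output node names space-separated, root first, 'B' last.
Walk down from root: H -> B

Answer: H B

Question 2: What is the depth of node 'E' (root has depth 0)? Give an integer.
Path from root to E: H -> C -> E
Depth = number of edges = 2

Answer: 2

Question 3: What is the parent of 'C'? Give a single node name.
Answer: H

Derivation:
Scan adjacency: C appears as child of H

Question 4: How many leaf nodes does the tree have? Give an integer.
Leaves (nodes with no children): A, B, F, G, J

Answer: 5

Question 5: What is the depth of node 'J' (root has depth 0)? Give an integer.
Answer: 2

Derivation:
Path from root to J: H -> C -> J
Depth = number of edges = 2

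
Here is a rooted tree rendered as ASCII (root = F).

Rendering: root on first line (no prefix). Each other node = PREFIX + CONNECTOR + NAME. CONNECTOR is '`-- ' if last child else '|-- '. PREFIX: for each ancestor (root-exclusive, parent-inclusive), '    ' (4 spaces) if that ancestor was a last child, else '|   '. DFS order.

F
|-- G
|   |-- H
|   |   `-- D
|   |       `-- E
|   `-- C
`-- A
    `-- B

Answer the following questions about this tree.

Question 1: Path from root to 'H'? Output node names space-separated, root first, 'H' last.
Walk down from root: F -> G -> H

Answer: F G H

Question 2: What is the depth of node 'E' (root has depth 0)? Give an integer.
Path from root to E: F -> G -> H -> D -> E
Depth = number of edges = 4

Answer: 4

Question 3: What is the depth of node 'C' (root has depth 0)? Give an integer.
Path from root to C: F -> G -> C
Depth = number of edges = 2

Answer: 2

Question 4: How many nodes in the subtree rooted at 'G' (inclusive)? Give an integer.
Subtree rooted at G contains: C, D, E, G, H
Count = 5

Answer: 5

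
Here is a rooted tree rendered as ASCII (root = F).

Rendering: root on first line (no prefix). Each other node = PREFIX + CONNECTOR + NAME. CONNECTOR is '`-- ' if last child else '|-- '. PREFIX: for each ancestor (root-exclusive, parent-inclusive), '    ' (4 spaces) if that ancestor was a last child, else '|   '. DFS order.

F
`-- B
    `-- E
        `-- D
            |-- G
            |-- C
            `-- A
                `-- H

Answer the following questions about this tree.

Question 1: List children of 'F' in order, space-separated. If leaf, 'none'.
Node F's children (from adjacency): B

Answer: B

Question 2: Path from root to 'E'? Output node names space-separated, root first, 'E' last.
Walk down from root: F -> B -> E

Answer: F B E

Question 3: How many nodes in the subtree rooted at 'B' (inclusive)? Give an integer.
Subtree rooted at B contains: A, B, C, D, E, G, H
Count = 7

Answer: 7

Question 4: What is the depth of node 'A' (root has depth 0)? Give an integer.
Path from root to A: F -> B -> E -> D -> A
Depth = number of edges = 4

Answer: 4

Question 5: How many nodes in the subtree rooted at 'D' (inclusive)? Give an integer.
Subtree rooted at D contains: A, C, D, G, H
Count = 5

Answer: 5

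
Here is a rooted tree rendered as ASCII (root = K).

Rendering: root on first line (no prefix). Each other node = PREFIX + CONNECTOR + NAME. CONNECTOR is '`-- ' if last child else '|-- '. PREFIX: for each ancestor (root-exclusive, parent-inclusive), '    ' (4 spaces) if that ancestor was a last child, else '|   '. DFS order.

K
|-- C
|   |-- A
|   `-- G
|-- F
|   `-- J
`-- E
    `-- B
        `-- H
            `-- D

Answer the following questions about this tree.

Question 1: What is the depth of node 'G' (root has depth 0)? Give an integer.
Answer: 2

Derivation:
Path from root to G: K -> C -> G
Depth = number of edges = 2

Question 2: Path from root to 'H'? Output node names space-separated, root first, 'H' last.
Answer: K E B H

Derivation:
Walk down from root: K -> E -> B -> H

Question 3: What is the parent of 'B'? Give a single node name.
Scan adjacency: B appears as child of E

Answer: E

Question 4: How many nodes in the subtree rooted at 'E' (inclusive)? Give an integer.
Answer: 4

Derivation:
Subtree rooted at E contains: B, D, E, H
Count = 4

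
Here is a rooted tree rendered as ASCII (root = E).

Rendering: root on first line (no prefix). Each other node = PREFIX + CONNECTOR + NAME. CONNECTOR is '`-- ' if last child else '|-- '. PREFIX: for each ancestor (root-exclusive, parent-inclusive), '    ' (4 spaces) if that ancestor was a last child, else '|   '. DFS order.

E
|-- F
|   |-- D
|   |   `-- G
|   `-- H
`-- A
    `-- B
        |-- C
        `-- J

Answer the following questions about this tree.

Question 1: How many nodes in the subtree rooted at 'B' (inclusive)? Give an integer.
Answer: 3

Derivation:
Subtree rooted at B contains: B, C, J
Count = 3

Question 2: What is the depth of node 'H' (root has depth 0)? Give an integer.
Answer: 2

Derivation:
Path from root to H: E -> F -> H
Depth = number of edges = 2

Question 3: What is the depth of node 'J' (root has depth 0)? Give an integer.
Path from root to J: E -> A -> B -> J
Depth = number of edges = 3

Answer: 3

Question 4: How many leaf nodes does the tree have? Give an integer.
Answer: 4

Derivation:
Leaves (nodes with no children): C, G, H, J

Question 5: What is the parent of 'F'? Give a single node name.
Answer: E

Derivation:
Scan adjacency: F appears as child of E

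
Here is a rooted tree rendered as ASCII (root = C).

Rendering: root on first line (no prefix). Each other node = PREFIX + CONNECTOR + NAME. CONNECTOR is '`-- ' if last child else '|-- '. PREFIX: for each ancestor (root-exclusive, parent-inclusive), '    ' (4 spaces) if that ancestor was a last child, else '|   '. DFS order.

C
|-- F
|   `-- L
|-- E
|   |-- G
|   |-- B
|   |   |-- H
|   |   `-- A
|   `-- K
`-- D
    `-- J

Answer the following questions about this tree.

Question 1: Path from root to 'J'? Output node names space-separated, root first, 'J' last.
Walk down from root: C -> D -> J

Answer: C D J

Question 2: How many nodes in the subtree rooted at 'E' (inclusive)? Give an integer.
Answer: 6

Derivation:
Subtree rooted at E contains: A, B, E, G, H, K
Count = 6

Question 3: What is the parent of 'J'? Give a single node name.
Scan adjacency: J appears as child of D

Answer: D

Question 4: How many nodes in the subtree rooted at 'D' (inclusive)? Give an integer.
Answer: 2

Derivation:
Subtree rooted at D contains: D, J
Count = 2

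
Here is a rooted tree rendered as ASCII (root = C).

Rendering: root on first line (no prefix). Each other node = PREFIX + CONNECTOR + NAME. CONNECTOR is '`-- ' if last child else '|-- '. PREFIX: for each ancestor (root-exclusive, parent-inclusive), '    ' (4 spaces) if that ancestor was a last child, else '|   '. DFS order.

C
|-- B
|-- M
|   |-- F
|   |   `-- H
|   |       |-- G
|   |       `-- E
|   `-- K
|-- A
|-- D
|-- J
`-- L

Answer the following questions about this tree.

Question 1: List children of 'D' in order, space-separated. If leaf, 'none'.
Answer: none

Derivation:
Node D's children (from adjacency): (leaf)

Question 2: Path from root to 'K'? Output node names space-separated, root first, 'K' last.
Walk down from root: C -> M -> K

Answer: C M K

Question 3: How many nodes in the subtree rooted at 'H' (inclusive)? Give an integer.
Subtree rooted at H contains: E, G, H
Count = 3

Answer: 3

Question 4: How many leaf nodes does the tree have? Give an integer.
Answer: 8

Derivation:
Leaves (nodes with no children): A, B, D, E, G, J, K, L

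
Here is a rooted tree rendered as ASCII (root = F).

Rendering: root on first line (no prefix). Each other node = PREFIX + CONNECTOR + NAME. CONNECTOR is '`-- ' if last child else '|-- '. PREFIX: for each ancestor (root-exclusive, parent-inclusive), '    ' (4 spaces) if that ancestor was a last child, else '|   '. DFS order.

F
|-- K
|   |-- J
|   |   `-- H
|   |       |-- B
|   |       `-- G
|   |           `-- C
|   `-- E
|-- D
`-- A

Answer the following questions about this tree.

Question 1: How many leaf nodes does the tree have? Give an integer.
Leaves (nodes with no children): A, B, C, D, E

Answer: 5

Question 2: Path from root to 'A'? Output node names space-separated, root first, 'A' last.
Walk down from root: F -> A

Answer: F A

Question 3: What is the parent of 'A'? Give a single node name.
Answer: F

Derivation:
Scan adjacency: A appears as child of F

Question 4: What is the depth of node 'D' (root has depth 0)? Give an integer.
Path from root to D: F -> D
Depth = number of edges = 1

Answer: 1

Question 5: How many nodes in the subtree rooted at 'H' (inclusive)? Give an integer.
Subtree rooted at H contains: B, C, G, H
Count = 4

Answer: 4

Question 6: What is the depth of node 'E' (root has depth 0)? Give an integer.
Path from root to E: F -> K -> E
Depth = number of edges = 2

Answer: 2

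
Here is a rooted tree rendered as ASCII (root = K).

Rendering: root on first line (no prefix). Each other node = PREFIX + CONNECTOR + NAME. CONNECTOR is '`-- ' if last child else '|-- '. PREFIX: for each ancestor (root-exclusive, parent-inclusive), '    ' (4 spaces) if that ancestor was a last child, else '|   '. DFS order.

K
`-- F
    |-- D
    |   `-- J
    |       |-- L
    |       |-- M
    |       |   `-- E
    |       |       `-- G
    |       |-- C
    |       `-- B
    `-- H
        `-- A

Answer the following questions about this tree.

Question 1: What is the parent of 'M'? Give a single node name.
Answer: J

Derivation:
Scan adjacency: M appears as child of J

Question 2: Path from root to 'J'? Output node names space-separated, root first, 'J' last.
Answer: K F D J

Derivation:
Walk down from root: K -> F -> D -> J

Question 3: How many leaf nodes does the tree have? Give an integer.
Answer: 5

Derivation:
Leaves (nodes with no children): A, B, C, G, L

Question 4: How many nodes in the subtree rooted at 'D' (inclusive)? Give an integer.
Subtree rooted at D contains: B, C, D, E, G, J, L, M
Count = 8

Answer: 8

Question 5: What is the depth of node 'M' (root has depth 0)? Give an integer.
Answer: 4

Derivation:
Path from root to M: K -> F -> D -> J -> M
Depth = number of edges = 4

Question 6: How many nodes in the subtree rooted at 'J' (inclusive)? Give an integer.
Subtree rooted at J contains: B, C, E, G, J, L, M
Count = 7

Answer: 7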